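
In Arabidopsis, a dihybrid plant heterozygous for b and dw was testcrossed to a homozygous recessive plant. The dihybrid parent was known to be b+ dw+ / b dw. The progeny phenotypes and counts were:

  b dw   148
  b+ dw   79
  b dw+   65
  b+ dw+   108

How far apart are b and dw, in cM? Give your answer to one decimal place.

The recombinant classes are b+ dw and b dw+: 79 + 65 = 144.
Recombination frequency = 144/400 = 0.3600 ≈ 36.0%, i.e. 36.0 cM.

36.0 cM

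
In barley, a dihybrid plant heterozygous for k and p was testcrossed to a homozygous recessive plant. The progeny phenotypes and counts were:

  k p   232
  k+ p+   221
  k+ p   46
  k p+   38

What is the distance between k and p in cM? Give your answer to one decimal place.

The two most frequent classes, k+ p+ (221) and k p (232), are the parental types, so the F1 was k+ p+ / k p.
The recombinant classes are k+ p and k p+: 46 + 38 = 84.
Recombination frequency = 84/537 = 0.1564 ≈ 15.6%, i.e. 15.6 cM.

15.6 cM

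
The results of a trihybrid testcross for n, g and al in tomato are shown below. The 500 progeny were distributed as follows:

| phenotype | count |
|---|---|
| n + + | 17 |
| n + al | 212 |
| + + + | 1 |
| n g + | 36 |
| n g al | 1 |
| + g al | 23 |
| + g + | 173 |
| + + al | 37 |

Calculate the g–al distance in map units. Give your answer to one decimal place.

The two most frequent reciprocal classes, + g + and n + al, are the parental types, so the F1 was + g + / n + al.
The two rarest classes, + + + and n g al, are the double crossovers. Comparing them with the parentals, only the g allele has switched, so g is the middle locus and the order is al – g – n.
Crossovers in the al–g interval produce the single-crossover classes + g al and n + + (23 + 17 = 40) plus the double crossovers (2).
RF(al–g) = (40 + 2) / 500 = 42/500 = 0.0840 → 8.4 map units.

8.4 map units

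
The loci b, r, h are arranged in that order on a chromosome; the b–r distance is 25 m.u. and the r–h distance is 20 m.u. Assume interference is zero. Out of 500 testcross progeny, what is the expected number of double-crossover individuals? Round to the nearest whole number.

25

Map distances give recombination frequencies of 0.250 and 0.200 for the two intervals.
With no interference, expected double-crossover frequency = 0.250 × 0.200 = 0.05000.
Expected number = 0.05000 × 500 = 25.00 ≈ 25.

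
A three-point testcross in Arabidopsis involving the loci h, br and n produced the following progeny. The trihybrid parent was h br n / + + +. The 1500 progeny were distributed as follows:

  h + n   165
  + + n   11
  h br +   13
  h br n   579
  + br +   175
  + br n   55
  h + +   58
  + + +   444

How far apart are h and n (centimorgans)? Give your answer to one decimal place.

The two rarest classes, h br + and + + n, are the double crossovers. Comparing them with the parentals, only the n allele has switched, so n is the middle locus and the order is br – n – h.
Crossovers in the n–h interval produce the single-crossover classes + br n and h + + (55 + 58 = 113) plus the double crossovers (24).
RF(n–h) = (113 + 24) / 1500 = 137/1500 = 0.0913 → 9.1 centimorgans.

9.1 centimorgans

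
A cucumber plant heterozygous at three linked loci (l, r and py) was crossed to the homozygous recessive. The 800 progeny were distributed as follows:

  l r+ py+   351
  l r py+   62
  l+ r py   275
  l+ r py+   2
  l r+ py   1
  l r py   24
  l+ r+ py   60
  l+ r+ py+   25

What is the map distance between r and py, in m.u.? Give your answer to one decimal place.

The two most frequent reciprocal classes, l r+ py+ and l+ r py, are the parental types, so the F1 was l r+ py+ / l+ r py.
The two rarest classes, l r+ py and l+ r py+, are the double crossovers. Comparing them with the parentals, only the py allele has switched, so py is the middle locus and the order is r – py – l.
Crossovers in the r–py interval produce the single-crossover classes l r py+ and l+ r+ py (62 + 60 = 122) plus the double crossovers (3).
RF(r–py) = (122 + 3) / 800 = 125/800 = 0.1562 → 15.6 m.u.

15.6 m.u.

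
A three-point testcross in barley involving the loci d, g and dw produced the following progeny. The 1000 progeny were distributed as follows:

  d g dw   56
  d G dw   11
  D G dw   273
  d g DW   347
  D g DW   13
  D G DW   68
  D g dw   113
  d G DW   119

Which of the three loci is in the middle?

d

The two most frequent reciprocal classes, D G dw and d g DW, are the parental types, so the F1 was D G dw / d g DW.
The two rarest classes, d G dw and D g DW, are the double crossovers. Comparing them with the parentals, only the d allele has switched, so d is the middle locus and the order is dw – d – g.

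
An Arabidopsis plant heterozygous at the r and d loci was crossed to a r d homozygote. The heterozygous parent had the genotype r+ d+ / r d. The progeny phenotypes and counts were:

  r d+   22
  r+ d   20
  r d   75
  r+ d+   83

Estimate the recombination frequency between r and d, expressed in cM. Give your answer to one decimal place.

21.0 cM

The recombinant classes are r+ d and r d+: 20 + 22 = 42.
Recombination frequency = 42/200 = 0.2100 ≈ 21.0%, i.e. 21.0 cM.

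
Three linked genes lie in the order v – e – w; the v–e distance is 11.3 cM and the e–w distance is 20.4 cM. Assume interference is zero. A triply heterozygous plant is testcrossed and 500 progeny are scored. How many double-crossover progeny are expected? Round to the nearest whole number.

Map distances give recombination frequencies of 0.113 and 0.204 for the two intervals.
With no interference, expected double-crossover frequency = 0.113 × 0.204 = 0.02305.
Expected number = 0.02305 × 500 = 11.53 ≈ 12.

12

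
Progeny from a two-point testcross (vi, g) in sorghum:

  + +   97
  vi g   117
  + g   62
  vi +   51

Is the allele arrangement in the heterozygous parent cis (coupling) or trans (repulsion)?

cis

The two most frequent classes are + + (97) and vi g (117); these are the parental (non-recombinant) types.
So the F1 carried + + on one chromosome and vi g on the other — the recessive alleles are on the same chromosome (cis / coupling).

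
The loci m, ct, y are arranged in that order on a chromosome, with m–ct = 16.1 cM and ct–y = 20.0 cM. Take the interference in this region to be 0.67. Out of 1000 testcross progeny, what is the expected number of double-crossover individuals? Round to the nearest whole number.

Map distances give recombination frequencies of 0.161 and 0.200 for the two intervals.
With interference 0.67 (so coincidence = 0.33), expected double-crossover frequency = 0.161 × 0.200 × 0.33 = 0.01063.
Expected number = 0.01063 × 1000 = 10.63 ≈ 11.

11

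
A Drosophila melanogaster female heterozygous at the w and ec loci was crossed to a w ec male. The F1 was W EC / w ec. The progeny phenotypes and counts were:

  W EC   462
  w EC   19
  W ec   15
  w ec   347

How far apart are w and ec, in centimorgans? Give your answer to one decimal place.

The recombinant classes are W ec and w EC: 15 + 19 = 34.
Recombination frequency = 34/843 = 0.0403 ≈ 4.0%, i.e. 4.0 centimorgans.

4.0 centimorgans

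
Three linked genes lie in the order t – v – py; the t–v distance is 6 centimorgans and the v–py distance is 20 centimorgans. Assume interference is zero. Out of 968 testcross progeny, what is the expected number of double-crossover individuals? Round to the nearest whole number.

12

Map distances give recombination frequencies of 0.060 and 0.200 for the two intervals.
With no interference, expected double-crossover frequency = 0.060 × 0.200 = 0.01200.
Expected number = 0.01200 × 968 = 11.62 ≈ 12.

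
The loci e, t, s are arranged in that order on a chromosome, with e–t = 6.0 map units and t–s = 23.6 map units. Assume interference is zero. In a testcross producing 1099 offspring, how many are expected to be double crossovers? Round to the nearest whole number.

16

Map distances give recombination frequencies of 0.060 and 0.236 for the two intervals.
With no interference, expected double-crossover frequency = 0.060 × 0.236 = 0.01416.
Expected number = 0.01416 × 1099 = 15.56 ≈ 16.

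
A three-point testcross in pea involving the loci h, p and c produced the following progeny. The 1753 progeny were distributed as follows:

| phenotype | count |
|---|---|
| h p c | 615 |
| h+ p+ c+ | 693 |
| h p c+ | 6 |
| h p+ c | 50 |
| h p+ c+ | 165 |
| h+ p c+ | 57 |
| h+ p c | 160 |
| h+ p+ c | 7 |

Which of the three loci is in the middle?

c

The two most frequent reciprocal classes, h+ p+ c+ and h p c, are the parental types, so the F1 was h+ p+ c+ / h p c.
The two rarest classes, h+ p+ c and h p c+, are the double crossovers. Comparing them with the parentals, only the c allele has switched, so c is the middle locus and the order is h – c – p.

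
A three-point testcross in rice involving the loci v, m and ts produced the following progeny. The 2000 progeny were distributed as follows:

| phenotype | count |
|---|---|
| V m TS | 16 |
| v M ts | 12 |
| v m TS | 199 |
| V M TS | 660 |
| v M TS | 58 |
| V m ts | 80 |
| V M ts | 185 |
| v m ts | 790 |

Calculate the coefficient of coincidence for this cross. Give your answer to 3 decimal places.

0.819

The two most frequent reciprocal classes, V M TS and v m ts, are the parental types, so the F1 was V M TS / v m ts.
The two rarest classes, V m TS and v M ts, are the double crossovers. Comparing them with the parentals, only the m allele has switched, so m is the middle locus and the order is v – m – ts.
v–m: (138 + 28)/2000 = 0.0830; m–ts: (384 + 28)/2000 = 0.2060.
Expected DCO frequency = 0.0830 × 0.2060 ≈ 0.01710; observed = 28/2000 ≈ 0.01400.
Coefficient of coincidence = 0.01400/0.01710 ≈ 0.819.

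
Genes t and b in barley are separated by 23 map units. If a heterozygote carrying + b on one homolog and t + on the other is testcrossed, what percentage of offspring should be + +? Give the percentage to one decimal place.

11.5%

A map distance of 23 map units corresponds to a recombination frequency of 0.230.
The F1 is + b / t +, so + + is a recombinant gamete class with expected frequency r/2 = 0.230/2 = 0.1150.
That is 0.1150 = 11.5% of the progeny.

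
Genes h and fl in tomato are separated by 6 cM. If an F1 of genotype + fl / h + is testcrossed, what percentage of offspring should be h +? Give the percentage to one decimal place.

A map distance of 6 cM corresponds to a recombination frequency of 0.060.
The F1 is + fl / h +, so h + is a parental gamete class with expected frequency (1 − r)/2 = 0.940/2 = 0.4700.
That is 0.4700 = 47.0% of the progeny.

47.0%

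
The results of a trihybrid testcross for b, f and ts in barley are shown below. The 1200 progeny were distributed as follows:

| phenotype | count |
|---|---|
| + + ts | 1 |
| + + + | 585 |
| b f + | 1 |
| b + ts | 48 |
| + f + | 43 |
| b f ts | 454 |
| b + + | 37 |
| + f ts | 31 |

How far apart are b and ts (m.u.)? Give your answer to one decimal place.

5.8 m.u.

The two most frequent reciprocal classes, b f ts and + + +, are the parental types, so the F1 was b f ts / + + +.
The two rarest classes, b f + and + + ts, are the double crossovers. Comparing them with the parentals, only the ts allele has switched, so ts is the middle locus and the order is b – ts – f.
Crossovers in the b–ts interval produce the single-crossover classes + f ts and b + + (31 + 37 = 68) plus the double crossovers (2).
RF(b–ts) = (68 + 2) / 1200 = 70/1200 = 0.0583 → 5.8 m.u.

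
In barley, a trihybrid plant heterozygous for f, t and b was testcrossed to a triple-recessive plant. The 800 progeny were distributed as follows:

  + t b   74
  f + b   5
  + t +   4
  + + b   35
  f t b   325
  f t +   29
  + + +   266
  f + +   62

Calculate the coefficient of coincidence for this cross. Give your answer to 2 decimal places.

0.68

The two most frequent reciprocal classes, + + + and f t b, are the parental types, so the F1 was + + + / f t b.
The two rarest classes, + t + and f + b, are the double crossovers. Comparing them with the parentals, only the t allele has switched, so t is the middle locus and the order is b – t – f.
b–t: (64 + 9)/800 = 0.0912; t–f: (136 + 9)/800 = 0.1812.
Expected DCO frequency = 0.0912 × 0.1812 ≈ 0.01653; observed = 9/800 ≈ 0.01125.
Coefficient of coincidence = 0.01125/0.01653 ≈ 0.68.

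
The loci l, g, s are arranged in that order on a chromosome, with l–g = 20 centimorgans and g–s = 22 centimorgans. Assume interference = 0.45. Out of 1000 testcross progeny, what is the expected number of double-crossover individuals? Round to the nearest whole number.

24

Map distances give recombination frequencies of 0.200 and 0.220 for the two intervals.
With interference 0.45 (so coincidence = 0.55), expected double-crossover frequency = 0.200 × 0.220 × 0.55 = 0.02420.
Expected number = 0.02420 × 1000 = 24.20 ≈ 24.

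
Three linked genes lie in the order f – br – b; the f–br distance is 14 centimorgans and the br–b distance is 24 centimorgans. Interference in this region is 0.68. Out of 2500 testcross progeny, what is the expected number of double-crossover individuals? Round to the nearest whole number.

27

Map distances give recombination frequencies of 0.140 and 0.240 for the two intervals.
With interference 0.68 (so coincidence = 0.32), expected double-crossover frequency = 0.140 × 0.240 × 0.32 = 0.01075.
Expected number = 0.01075 × 2500 = 26.88 ≈ 27.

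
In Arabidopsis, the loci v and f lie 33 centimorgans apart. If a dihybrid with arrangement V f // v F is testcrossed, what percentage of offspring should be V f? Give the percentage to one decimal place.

33.5%

A map distance of 33 centimorgans corresponds to a recombination frequency of 0.330.
The F1 is V f / v F, so V f is a parental gamete class with expected frequency (1 − r)/2 = 0.670/2 = 0.3350.
That is 0.3350 = 33.5% of the progeny.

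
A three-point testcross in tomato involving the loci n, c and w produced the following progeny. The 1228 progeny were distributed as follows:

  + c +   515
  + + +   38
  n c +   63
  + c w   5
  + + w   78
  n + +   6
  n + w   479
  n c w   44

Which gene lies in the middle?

The two most frequent reciprocal classes, + c + and n + w, are the parental types, so the F1 was + c + / n + w.
The two rarest classes, + c w and n + +, are the double crossovers. Comparing them with the parentals, only the w allele has switched, so w is the middle locus and the order is n – w – c.

w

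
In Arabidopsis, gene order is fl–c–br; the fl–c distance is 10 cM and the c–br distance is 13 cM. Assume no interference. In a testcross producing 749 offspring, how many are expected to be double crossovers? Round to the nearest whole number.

10

Map distances give recombination frequencies of 0.100 and 0.130 for the two intervals.
With no interference, expected double-crossover frequency = 0.100 × 0.130 = 0.01300.
Expected number = 0.01300 × 749 = 9.74 ≈ 10.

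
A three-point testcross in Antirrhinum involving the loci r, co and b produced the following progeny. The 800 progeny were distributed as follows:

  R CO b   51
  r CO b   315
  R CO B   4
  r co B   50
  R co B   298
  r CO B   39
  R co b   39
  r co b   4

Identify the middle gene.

The two most frequent reciprocal classes, r CO b and R co B, are the parental types, so the F1 was r CO b / R co B.
The two rarest classes, r co b and R CO B, are the double crossovers. Comparing them with the parentals, only the co allele has switched, so co is the middle locus and the order is r – co – b.

co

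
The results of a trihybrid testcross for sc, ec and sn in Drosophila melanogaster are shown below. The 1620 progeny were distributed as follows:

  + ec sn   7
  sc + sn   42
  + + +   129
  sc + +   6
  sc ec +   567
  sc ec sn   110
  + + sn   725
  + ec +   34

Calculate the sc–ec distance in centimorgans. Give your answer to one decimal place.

5.5 centimorgans

The two most frequent reciprocal classes, sc ec + and + + sn, are the parental types, so the F1 was sc ec + / + + sn.
The two rarest classes, sc + + and + ec sn, are the double crossovers. Comparing them with the parentals, only the ec allele has switched, so ec is the middle locus and the order is sc – ec – sn.
Crossovers in the sc–ec interval produce the single-crossover classes + ec + and sc + sn (34 + 42 = 76) plus the double crossovers (13).
RF(sc–ec) = (76 + 13) / 1620 = 89/1620 = 0.0549 → 5.5 centimorgans.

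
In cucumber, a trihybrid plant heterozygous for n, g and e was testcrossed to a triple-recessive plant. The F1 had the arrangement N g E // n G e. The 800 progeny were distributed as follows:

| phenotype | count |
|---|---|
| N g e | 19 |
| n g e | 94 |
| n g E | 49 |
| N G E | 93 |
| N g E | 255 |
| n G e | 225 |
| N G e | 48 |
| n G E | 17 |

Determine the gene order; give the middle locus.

e

The two rarest classes, N g e and n G E, are the double crossovers. Comparing them with the parentals, only the e allele has switched, so e is the middle locus and the order is g – e – n.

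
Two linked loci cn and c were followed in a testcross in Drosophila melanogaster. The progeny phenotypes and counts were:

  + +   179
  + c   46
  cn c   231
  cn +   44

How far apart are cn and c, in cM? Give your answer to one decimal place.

The two most frequent classes, + + (179) and cn c (231), are the parental types, so the F1 was + + / cn c.
The recombinant classes are + c and cn +: 46 + 44 = 90.
Recombination frequency = 90/500 = 0.1800 ≈ 18.0%, i.e. 18.0 cM.

18.0 cM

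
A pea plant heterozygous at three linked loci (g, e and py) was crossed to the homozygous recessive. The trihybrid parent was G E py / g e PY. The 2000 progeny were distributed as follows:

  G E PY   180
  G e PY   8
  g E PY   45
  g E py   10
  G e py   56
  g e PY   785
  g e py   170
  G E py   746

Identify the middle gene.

The two rarest classes, g E py and G e PY, are the double crossovers. Comparing them with the parentals, only the g allele has switched, so g is the middle locus and the order is py – g – e.

g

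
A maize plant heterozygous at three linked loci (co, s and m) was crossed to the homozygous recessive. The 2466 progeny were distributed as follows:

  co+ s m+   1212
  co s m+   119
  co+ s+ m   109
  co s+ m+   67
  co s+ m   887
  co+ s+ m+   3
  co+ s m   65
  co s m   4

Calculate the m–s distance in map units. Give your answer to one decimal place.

The two most frequent reciprocal classes, co s+ m and co+ s m+, are the parental types, so the F1 was co s+ m / co+ s m+.
The two rarest classes, co s m and co+ s+ m+, are the double crossovers. Comparing them with the parentals, only the s allele has switched, so s is the middle locus and the order is m – s – co.
Crossovers in the m–s interval produce the single-crossover classes co s+ m+ and co+ s m (67 + 65 = 132) plus the double crossovers (7).
RF(m–s) = (132 + 7) / 2466 = 139/2466 = 0.0564 → 5.6 map units.

5.6 map units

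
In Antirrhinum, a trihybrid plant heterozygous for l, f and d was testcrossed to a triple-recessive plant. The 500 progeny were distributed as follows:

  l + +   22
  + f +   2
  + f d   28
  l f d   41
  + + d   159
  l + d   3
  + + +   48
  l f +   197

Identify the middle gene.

The two most frequent reciprocal classes, l f + and + + d, are the parental types, so the F1 was l f + / + + d.
The two rarest classes, + f + and l + d, are the double crossovers. Comparing them with the parentals, only the l allele has switched, so l is the middle locus and the order is d – l – f.

l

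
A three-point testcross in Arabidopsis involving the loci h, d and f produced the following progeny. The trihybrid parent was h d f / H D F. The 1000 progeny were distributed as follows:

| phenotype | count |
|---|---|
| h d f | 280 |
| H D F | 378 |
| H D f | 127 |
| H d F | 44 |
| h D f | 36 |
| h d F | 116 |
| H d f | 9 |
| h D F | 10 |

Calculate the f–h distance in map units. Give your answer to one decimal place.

The two rarest classes, H d f and h D F, are the double crossovers. Comparing them with the parentals, only the h allele has switched, so h is the middle locus and the order is f – h – d.
Crossovers in the f–h interval produce the single-crossover classes h d F and H D f (116 + 127 = 243) plus the double crossovers (19).
RF(f–h) = (243 + 19) / 1000 = 262/1000 = 0.2620 → 26.2 map units.

26.2 map units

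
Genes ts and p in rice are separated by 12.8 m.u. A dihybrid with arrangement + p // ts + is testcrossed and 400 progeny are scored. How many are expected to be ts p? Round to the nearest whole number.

26

A map distance of 12.8 m.u. corresponds to a recombination frequency of 0.128.
The F1 is + p / ts +, so ts p is a recombinant gamete class with expected frequency r/2 = 0.128/2 = 0.0640.
Expected number = 0.0640 × 400 = 25.60 ≈ 26.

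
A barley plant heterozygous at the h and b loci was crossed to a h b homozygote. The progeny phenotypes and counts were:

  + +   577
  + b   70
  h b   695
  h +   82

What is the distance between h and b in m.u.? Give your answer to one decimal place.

The two most frequent classes, + + (577) and h b (695), are the parental types, so the F1 was + + / h b.
The recombinant classes are + b and h +: 70 + 82 = 152.
Recombination frequency = 152/1424 = 0.1067 ≈ 10.7%, i.e. 10.7 m.u.

10.7 m.u.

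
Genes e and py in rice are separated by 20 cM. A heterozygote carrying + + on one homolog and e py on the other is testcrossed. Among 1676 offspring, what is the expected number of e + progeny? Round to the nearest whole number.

168

A map distance of 20 cM corresponds to a recombination frequency of 0.200.
The F1 is + + / e py, so e + is a recombinant gamete class with expected frequency r/2 = 0.200/2 = 0.1000.
Expected number = 0.1000 × 1676 = 167.60 ≈ 168.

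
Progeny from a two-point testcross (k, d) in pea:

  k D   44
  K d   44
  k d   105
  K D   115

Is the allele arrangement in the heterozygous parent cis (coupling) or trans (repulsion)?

cis

The two most frequent classes are K D (115) and k d (105); these are the parental (non-recombinant) types.
So the F1 carried K D on one chromosome and k d on the other — the recessive alleles are on the same chromosome (cis / coupling).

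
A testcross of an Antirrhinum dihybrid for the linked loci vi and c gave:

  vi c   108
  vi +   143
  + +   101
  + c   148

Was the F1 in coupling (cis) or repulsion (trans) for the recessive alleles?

trans

The two most frequent classes are + c (148) and vi + (143); these are the parental (non-recombinant) types.
So the F1 carried + c on one chromosome and vi + on the other — the recessive alleles are on opposite chromosomes (trans / repulsion).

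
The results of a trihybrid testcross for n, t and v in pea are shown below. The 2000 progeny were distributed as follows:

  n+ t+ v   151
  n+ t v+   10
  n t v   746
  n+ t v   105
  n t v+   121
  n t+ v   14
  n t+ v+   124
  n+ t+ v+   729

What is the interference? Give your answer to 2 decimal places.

0.36

The two most frequent reciprocal classes, n+ t+ v+ and n t v, are the parental types, so the F1 was n+ t+ v+ / n t v.
The two rarest classes, n+ t v+ and n t+ v, are the double crossovers. Comparing them with the parentals, only the t allele has switched, so t is the middle locus and the order is n – t – v.
n–t: (229 + 24)/2000 = 0.1265; t–v: (272 + 24)/2000 = 0.1480.
Expected DCO frequency = 0.1265 × 0.1480 ≈ 0.01872; observed = 24/2000 ≈ 0.01200.
Coefficient of coincidence = 0.01200/0.01872 ≈ 0.64; interference = 1 − 0.64 = 0.36.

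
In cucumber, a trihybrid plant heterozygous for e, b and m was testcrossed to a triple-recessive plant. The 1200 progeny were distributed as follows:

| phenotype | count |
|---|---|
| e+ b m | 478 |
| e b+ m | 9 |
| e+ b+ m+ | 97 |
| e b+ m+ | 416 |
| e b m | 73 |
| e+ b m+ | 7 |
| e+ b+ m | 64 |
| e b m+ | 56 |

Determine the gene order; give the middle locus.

The two most frequent reciprocal classes, e+ b m and e b+ m+, are the parental types, so the F1 was e+ b m / e b+ m+.
The two rarest classes, e+ b m+ and e b+ m, are the double crossovers. Comparing them with the parentals, only the m allele has switched, so m is the middle locus and the order is b – m – e.

m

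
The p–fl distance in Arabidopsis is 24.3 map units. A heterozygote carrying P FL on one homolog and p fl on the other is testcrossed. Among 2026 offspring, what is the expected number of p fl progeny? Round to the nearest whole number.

A map distance of 24.3 map units corresponds to a recombination frequency of 0.243.
The F1 is P FL / p fl, so p fl is a parental gamete class with expected frequency (1 − r)/2 = 0.757/2 = 0.3785.
Expected number = 0.3785 × 2026 = 766.84 ≈ 767.

767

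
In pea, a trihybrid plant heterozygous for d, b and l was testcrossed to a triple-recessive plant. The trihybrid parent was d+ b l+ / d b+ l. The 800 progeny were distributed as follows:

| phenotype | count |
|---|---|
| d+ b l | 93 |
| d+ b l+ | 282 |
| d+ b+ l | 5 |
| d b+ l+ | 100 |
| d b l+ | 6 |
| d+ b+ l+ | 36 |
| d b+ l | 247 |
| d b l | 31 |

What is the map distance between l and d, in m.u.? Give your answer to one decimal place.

25.5 m.u.

The two rarest classes, d b l+ and d+ b+ l, are the double crossovers. Comparing them with the parentals, only the d allele has switched, so d is the middle locus and the order is b – d – l.
Crossovers in the d–l interval produce the single-crossover classes d+ b l and d b+ l+ (93 + 100 = 193) plus the double crossovers (11).
RF(d–l) = (193 + 11) / 800 = 204/800 = 0.2550 → 25.5 m.u.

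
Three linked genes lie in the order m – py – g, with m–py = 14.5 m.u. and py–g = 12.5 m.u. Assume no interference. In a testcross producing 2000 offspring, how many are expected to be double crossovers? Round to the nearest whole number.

Map distances give recombination frequencies of 0.145 and 0.125 for the two intervals.
With no interference, expected double-crossover frequency = 0.145 × 0.125 = 0.01812.
Expected number = 0.01812 × 2000 = 36.25 ≈ 36.

36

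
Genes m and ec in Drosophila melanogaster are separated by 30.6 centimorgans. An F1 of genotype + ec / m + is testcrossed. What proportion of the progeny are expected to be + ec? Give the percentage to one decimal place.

A map distance of 30.6 centimorgans corresponds to a recombination frequency of 0.306.
The F1 is + ec / m +, so + ec is a parental gamete class with expected frequency (1 − r)/2 = 0.694/2 = 0.3470.
That is 0.3470 = 34.7% of the progeny.

34.7%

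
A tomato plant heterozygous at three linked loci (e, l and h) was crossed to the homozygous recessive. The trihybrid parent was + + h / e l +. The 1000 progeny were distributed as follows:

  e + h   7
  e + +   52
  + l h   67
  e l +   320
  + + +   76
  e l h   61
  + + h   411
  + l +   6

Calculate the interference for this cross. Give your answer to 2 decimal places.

The two rarest classes, e + h and + l +, are the double crossovers. Comparing them with the parentals, only the e allele has switched, so e is the middle locus and the order is l – e – h.
l–e: (119 + 13)/1000 = 0.1320; e–h: (137 + 13)/1000 = 0.1500.
Expected DCO frequency = 0.1320 × 0.1500 ≈ 0.01980; observed = 13/1000 ≈ 0.01300.
Coefficient of coincidence = 0.01300/0.01980 ≈ 0.66; interference = 1 − 0.66 = 0.34.

0.34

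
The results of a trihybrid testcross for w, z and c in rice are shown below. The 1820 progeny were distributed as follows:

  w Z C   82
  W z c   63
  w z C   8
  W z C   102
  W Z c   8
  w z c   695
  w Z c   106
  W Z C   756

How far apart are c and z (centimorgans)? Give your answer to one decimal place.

12.3 centimorgans

The two most frequent reciprocal classes, W Z C and w z c, are the parental types, so the F1 was W Z C / w z c.
The two rarest classes, W Z c and w z C, are the double crossovers. Comparing them with the parentals, only the c allele has switched, so c is the middle locus and the order is z – c – w.
Crossovers in the z–c interval produce the single-crossover classes W z C and w Z c (102 + 106 = 208) plus the double crossovers (16).
RF(z–c) = (208 + 16) / 1820 = 224/1820 = 0.1231 → 12.3 centimorgans.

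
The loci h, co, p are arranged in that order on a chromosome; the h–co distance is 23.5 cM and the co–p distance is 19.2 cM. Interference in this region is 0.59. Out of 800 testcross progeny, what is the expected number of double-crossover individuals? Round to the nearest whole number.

15

Map distances give recombination frequencies of 0.235 and 0.192 for the two intervals.
With interference 0.59 (so coincidence = 0.41), expected double-crossover frequency = 0.235 × 0.192 × 0.41 = 0.01850.
Expected number = 0.01850 × 800 = 14.80 ≈ 15.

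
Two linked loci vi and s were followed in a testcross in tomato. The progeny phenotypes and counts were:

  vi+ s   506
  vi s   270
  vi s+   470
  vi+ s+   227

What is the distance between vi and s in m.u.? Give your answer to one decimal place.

33.7 m.u.

The two most frequent classes, vi+ s (506) and vi s+ (470), are the parental types, so the F1 was vi+ s / vi s+.
The recombinant classes are vi+ s+ and vi s: 227 + 270 = 497.
Recombination frequency = 497/1473 = 0.3374 ≈ 33.7%, i.e. 33.7 m.u.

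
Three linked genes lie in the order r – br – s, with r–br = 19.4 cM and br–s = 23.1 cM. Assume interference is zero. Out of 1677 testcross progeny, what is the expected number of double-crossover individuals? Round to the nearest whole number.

75

Map distances give recombination frequencies of 0.194 and 0.231 for the two intervals.
With no interference, expected double-crossover frequency = 0.194 × 0.231 = 0.04481.
Expected number = 0.04481 × 1677 = 75.15 ≈ 75.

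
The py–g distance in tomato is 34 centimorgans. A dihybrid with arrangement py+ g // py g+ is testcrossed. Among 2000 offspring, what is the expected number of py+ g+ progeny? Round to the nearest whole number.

340

A map distance of 34 centimorgans corresponds to a recombination frequency of 0.340.
The F1 is py+ g / py g+, so py+ g+ is a recombinant gamete class with expected frequency r/2 = 0.340/2 = 0.1700.
Expected number = 0.1700 × 2000 = 340.00 ≈ 340.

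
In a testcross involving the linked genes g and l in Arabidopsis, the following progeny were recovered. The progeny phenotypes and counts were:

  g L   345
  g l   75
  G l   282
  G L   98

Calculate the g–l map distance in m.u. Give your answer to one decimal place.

The two most frequent classes, G l (282) and g L (345), are the parental types, so the F1 was G l / g L.
The recombinant classes are G L and g l: 98 + 75 = 173.
Recombination frequency = 173/800 = 0.2162 ≈ 21.6%, i.e. 21.6 m.u.

21.6 m.u.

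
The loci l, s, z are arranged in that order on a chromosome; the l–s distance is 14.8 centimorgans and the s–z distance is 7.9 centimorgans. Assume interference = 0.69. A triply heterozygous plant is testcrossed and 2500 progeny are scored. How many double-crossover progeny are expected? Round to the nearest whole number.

9

Map distances give recombination frequencies of 0.148 and 0.079 for the two intervals.
With interference 0.69 (so coincidence = 0.31), expected double-crossover frequency = 0.148 × 0.079 × 0.31 = 0.00362.
Expected number = 0.00362 × 2500 = 9.06 ≈ 9.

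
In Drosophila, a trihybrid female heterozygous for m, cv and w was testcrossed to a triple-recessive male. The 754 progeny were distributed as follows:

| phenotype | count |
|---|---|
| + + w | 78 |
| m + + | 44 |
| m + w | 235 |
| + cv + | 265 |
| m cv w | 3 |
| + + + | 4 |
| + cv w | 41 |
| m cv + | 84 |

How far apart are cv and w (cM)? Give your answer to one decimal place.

12.2 cM

The two most frequent reciprocal classes, + cv + and m + w, are the parental types, so the F1 was + cv + / m + w.
The two rarest classes, + + + and m cv w, are the double crossovers. Comparing them with the parentals, only the cv allele has switched, so cv is the middle locus and the order is m – cv – w.
Crossovers in the cv–w interval produce the single-crossover classes + cv w and m + + (41 + 44 = 85) plus the double crossovers (7).
RF(cv–w) = (85 + 7) / 754 = 92/754 = 0.1220 → 12.2 cM.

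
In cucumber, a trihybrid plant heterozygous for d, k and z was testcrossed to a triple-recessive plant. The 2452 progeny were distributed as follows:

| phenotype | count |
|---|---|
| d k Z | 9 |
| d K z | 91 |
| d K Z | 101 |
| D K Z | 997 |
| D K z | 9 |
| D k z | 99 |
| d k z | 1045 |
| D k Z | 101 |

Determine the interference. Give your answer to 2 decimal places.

The two most frequent reciprocal classes, D K Z and d k z, are the parental types, so the F1 was D K Z / d k z.
The two rarest classes, D K z and d k Z, are the double crossovers. Comparing them with the parentals, only the z allele has switched, so z is the middle locus and the order is k – z – d.
k–z: (192 + 18)/2452 = 0.0856; z–d: (200 + 18)/2452 = 0.0889.
Expected DCO frequency = 0.0856 × 0.0889 ≈ 0.00761; observed = 18/2452 ≈ 0.00734.
Coefficient of coincidence = 0.00734/0.00761 ≈ 0.96; interference = 1 − 0.96 = 0.04.

0.04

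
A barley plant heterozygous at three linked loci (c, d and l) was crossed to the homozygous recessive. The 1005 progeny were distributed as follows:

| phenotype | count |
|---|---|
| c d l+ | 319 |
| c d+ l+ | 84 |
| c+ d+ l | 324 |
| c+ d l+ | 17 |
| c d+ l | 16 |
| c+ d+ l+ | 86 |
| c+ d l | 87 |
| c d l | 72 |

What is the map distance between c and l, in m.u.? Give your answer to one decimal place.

The two most frequent reciprocal classes, c d l+ and c+ d+ l, are the parental types, so the F1 was c d l+ / c+ d+ l.
The two rarest classes, c+ d l+ and c d+ l, are the double crossovers. Comparing them with the parentals, only the c allele has switched, so c is the middle locus and the order is d – c – l.
Crossovers in the c–l interval produce the single-crossover classes c d l and c+ d+ l+ (72 + 86 = 158) plus the double crossovers (33).
RF(c–l) = (158 + 33) / 1005 = 191/1005 = 0.1900 → 19.0 m.u.

19.0 m.u.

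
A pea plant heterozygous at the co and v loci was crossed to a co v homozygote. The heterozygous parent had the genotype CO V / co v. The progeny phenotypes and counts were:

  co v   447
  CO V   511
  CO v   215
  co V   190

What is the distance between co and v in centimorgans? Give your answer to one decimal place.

29.7 centimorgans

The recombinant classes are CO v and co V: 215 + 190 = 405.
Recombination frequency = 405/1363 = 0.2971 ≈ 29.7%, i.e. 29.7 centimorgans.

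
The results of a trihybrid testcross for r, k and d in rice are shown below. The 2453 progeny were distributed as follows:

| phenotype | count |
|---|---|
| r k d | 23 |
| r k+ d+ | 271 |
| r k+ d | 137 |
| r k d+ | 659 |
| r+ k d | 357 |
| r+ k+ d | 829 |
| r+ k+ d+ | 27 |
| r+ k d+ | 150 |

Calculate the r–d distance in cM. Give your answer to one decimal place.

The two most frequent reciprocal classes, r k d+ and r+ k+ d, are the parental types, so the F1 was r k d+ / r+ k+ d.
The two rarest classes, r k d and r+ k+ d+, are the double crossovers. Comparing them with the parentals, only the d allele has switched, so d is the middle locus and the order is k – d – r.
Crossovers in the d–r interval produce the single-crossover classes r+ k d+ and r k+ d (150 + 137 = 287) plus the double crossovers (50).
RF(d–r) = (287 + 50) / 2453 = 337/2453 = 0.1374 → 13.7 cM.

13.7 cM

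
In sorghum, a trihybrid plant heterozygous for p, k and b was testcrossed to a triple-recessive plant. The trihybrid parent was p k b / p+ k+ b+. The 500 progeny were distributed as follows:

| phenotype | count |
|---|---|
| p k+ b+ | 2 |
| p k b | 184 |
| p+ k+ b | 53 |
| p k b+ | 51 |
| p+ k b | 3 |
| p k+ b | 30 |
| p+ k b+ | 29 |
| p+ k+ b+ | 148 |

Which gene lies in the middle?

The two rarest classes, p+ k b and p k+ b+, are the double crossovers. Comparing them with the parentals, only the p allele has switched, so p is the middle locus and the order is b – p – k.

p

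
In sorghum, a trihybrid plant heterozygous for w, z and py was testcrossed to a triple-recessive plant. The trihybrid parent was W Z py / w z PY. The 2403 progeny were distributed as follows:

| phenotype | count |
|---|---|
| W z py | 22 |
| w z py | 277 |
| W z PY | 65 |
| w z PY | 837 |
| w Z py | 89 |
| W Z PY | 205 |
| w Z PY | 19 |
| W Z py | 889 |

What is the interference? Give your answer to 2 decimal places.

0.03

The two rarest classes, W z py and w Z PY, are the double crossovers. Comparing them with the parentals, only the z allele has switched, so z is the middle locus and the order is w – z – py.
w–z: (154 + 41)/2403 = 0.0811; z–py: (482 + 41)/2403 = 0.2176.
Expected DCO frequency = 0.0811 × 0.2176 ≈ 0.01765; observed = 41/2403 ≈ 0.01706.
Coefficient of coincidence = 0.01706/0.01765 ≈ 0.97; interference = 1 − 0.97 = 0.03.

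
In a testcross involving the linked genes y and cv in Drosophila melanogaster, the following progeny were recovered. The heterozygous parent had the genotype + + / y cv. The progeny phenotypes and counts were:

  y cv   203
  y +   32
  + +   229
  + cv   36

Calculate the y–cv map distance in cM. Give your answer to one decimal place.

13.6 cM

The recombinant classes are + cv and y +: 36 + 32 = 68.
Recombination frequency = 68/500 = 0.1360 ≈ 13.6%, i.e. 13.6 cM.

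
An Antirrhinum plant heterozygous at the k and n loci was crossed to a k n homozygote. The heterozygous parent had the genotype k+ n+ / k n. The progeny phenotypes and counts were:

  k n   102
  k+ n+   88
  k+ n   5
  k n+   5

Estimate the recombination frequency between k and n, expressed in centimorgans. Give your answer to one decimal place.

The recombinant classes are k+ n and k n+: 5 + 5 = 10.
Recombination frequency = 10/200 = 0.0500 ≈ 5.0%, i.e. 5.0 centimorgans.

5.0 centimorgans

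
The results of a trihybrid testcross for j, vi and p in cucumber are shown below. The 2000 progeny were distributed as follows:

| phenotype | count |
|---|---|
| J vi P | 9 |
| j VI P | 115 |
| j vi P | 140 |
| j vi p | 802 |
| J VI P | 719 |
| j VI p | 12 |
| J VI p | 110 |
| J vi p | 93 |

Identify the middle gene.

vi

The two most frequent reciprocal classes, J VI P and j vi p, are the parental types, so the F1 was J VI P / j vi p.
The two rarest classes, J vi P and j VI p, are the double crossovers. Comparing them with the parentals, only the vi allele has switched, so vi is the middle locus and the order is j – vi – p.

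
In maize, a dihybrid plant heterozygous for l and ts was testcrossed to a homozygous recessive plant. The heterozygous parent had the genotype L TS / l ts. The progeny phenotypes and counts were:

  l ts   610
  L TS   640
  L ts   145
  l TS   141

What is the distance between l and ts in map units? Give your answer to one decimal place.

18.6 map units

The recombinant classes are L ts and l TS: 145 + 141 = 286.
Recombination frequency = 286/1536 = 0.1862 ≈ 18.6%, i.e. 18.6 map units.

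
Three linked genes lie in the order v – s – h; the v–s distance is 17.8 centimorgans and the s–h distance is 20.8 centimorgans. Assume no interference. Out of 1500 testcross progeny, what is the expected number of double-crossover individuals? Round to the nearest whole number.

56

Map distances give recombination frequencies of 0.178 and 0.208 for the two intervals.
With no interference, expected double-crossover frequency = 0.178 × 0.208 = 0.03702.
Expected number = 0.03702 × 1500 = 55.54 ≈ 56.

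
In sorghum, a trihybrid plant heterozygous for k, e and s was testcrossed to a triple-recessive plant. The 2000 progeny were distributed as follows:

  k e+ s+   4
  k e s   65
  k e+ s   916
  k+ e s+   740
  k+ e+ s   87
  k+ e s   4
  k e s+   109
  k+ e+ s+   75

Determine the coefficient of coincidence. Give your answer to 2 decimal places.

0.53

The two most frequent reciprocal classes, k+ e s+ and k e+ s, are the parental types, so the F1 was k+ e s+ / k e+ s.
The two rarest classes, k+ e s and k e+ s+, are the double crossovers. Comparing them with the parentals, only the s allele has switched, so s is the middle locus and the order is e – s – k.
e–s: (140 + 8)/2000 = 0.0740; s–k: (196 + 8)/2000 = 0.1020.
Expected DCO frequency = 0.0740 × 0.1020 ≈ 0.00755; observed = 8/2000 ≈ 0.00400.
Coefficient of coincidence = 0.00400/0.00755 ≈ 0.53.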